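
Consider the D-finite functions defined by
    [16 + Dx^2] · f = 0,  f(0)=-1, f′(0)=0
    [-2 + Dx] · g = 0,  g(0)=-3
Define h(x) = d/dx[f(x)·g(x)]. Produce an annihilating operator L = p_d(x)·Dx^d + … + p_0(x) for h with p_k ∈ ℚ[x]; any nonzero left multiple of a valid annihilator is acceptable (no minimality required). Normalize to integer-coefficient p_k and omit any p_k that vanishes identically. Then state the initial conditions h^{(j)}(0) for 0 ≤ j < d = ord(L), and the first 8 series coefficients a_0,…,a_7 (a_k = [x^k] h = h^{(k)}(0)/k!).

L = 20 - 4·Dx + Dx^2  (order 2).
h: a_k = 6, -36, -132, -56, 164, 936/5, 232/15, -8432/105, …
ICs: h(0) = 6, h′(0) = -36.

f: a_k = -1, 0, 8, 0, -32/3, 0, 256/45, 0, …
g: a_k = -3, -6, -6, -4, -2, -4/5, -4/15, -8/105, …
f·g: L₀ = L_f ⊗_s L_g, ord ≤ 2·1.
h=h₀': d/dx-closure on L₀ ⇒ L.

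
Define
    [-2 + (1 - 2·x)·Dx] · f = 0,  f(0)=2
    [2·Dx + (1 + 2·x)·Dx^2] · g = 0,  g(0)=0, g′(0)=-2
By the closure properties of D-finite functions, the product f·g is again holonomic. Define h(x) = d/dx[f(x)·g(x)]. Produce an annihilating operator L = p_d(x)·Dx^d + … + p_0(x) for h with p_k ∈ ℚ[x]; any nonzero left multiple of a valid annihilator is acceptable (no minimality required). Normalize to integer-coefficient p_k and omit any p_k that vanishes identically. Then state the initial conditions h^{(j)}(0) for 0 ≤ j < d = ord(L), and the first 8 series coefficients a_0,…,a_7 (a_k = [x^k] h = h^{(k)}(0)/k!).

f: a_k = 2, 4, 8, 16, 32, 64, 128, 256, …
g: a_k = 0, -2, 2, -8/3, 4, -32/5, 32/3, -128/7, …
Sym-product of L_f,L_g gives L₀ (≤ ord 2).
h₀' ⇒ L via d/dx closure of L₀.
L = 16 + (2 + 20·x)·Dx + (-1 + 4·x^2)·Dx^2  (order 2).
h: a_k = -4, -8, -40, -224/3, -752/3, -2368/5, -20416/15, -272896/105, …
ICs: h(0) = -4, h′(0) = -8.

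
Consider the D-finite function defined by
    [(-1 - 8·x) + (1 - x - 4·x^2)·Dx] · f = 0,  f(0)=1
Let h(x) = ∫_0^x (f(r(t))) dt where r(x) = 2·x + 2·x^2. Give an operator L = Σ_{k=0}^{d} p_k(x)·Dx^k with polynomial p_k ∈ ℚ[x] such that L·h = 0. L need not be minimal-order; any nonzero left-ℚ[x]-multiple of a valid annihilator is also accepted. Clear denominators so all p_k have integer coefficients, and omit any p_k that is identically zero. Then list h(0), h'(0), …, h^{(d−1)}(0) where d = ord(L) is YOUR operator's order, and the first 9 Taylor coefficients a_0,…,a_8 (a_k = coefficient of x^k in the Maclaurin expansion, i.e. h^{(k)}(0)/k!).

f: a_k = 1, 1, 5, 9, 29, 65, 181, 441, 1165, …
Change of var in L_f (x↦r) gives L₀.
h=∫h₀ ⇒ L = L₀·Dx.
L = (2 + 36·x + 96·x^2 + 64·x^3)·Dx + (-1 + 2·x + 18·x^2 + 32·x^3 + 16·x^4)·Dx^2  (order 2).
h: a_k = 0, 1, 1, 22/3, 28, 140, 692, 24840/7, 18576, …
ICs: h(0) = 0, h′(0) = 1.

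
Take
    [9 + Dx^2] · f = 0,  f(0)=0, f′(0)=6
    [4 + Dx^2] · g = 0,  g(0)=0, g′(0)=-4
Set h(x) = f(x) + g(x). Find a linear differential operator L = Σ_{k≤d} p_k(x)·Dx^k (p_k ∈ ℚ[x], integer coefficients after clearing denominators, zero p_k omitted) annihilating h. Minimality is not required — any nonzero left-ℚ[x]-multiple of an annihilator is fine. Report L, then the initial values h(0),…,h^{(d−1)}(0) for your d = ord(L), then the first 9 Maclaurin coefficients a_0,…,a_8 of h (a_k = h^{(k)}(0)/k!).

f: a_k = 0, 6, 0, -9, 0, 81/20, 0, -243/280, 0, …
g: a_k = 0, -4, 0, 8/3, 0, -8/15, 0, 16/315, 0, …
h₀=f+g: left-lcm gives L₀, ord ≤ 4.
L = 36 + 13·Dx^2 + Dx^4  (order 4).
h: a_k = 0, 2, 0, -19/3, 0, 211/60, 0, -2059/2520, 0, …
ICs: h(0) = 0, h′(0) = 2, h′′(0) = 0, h′′′(0) = -38.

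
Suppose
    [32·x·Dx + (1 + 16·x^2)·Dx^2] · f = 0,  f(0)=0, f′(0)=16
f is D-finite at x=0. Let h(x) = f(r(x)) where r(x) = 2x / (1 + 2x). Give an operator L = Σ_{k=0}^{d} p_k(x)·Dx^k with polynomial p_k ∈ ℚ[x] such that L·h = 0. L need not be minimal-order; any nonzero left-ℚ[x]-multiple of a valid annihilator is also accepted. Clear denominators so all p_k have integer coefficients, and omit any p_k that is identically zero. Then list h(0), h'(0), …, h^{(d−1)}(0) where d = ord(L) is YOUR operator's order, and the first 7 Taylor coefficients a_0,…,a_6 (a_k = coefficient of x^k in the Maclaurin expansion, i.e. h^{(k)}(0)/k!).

f: a_k = 0, 16, 0, -256/3, 0, 4096/5, 0, …
Change of var in L_f (x↦r) gives L₀.
L = (4 + 136·x)·Dx + (1 + 4·x + 68·x^2)·Dx^2  (order 2).
h: a_k = 0, 32, -64, -1664/3, 3840, 51712/5, -625664/3, …
ICs: h(0) = 0, h′(0) = 32.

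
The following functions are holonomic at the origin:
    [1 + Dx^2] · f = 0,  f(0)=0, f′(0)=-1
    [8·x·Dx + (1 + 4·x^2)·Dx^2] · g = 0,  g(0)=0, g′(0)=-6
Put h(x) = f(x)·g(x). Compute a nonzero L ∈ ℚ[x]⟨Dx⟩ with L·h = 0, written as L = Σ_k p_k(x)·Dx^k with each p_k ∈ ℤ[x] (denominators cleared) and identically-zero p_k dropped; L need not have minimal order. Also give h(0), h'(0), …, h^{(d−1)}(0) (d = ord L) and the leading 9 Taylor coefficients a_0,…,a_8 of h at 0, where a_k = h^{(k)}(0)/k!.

f: a_k = 0, -1, 0, 1/6, 0, -1/120, 0, 1/5040, 0, …
g: a_k = 0, -6, 0, 8, 0, -96/5, 0, 384/7, 0, …
L₀ := L_f ⊗_s L_g (sym. prod.), ord ≤ 4.
L = (85 + 944·x^2 + 416·x^4 + 256·x^6 + 256·x^8) + (144·x + 704·x^3 + 768·x^5 + 1024·x^7)·Dx + (90 + 992·x^2 + 576·x^4 + 512·x^6 + 512·x^8)·Dx^2 + (144·x + 704·x^3 + 768·x^5 + 1024·x^7)·Dx^3 + (5 + 48·x^2 + 160·x^4 + 256·x^6 + 256·x^8)·Dx^4  (order 4).
h: a_k = 0, 0, 6, 0, -9, 0, 247/12, 0, -465/8, …
ICs: h(0) = 0, h′(0) = 0, h′′(0) = 12, h′′′(0) = 0.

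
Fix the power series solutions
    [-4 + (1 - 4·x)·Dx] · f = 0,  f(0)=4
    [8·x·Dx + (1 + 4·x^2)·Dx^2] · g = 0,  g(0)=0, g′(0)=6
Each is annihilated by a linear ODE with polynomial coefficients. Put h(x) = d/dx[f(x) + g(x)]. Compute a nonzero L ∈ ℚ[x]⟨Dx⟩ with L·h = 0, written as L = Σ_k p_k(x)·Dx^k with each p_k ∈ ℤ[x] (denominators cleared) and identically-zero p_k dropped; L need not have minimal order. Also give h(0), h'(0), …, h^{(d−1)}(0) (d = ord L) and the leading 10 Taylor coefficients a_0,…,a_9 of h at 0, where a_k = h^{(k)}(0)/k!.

f: a_k = 4, 16, 64, 256, 1024, 4096, 16384, 65536, 262144, 1048576, …
g: a_k = 0, 6, 0, -8, 0, 96/5, 0, -384/7, 0, 512/3, …
f+g: L₀ = lclm(L_f,L_g), ord ≤ 1+2.
h=h₀': d/dx-closure on L₀ ⇒ L.
L = (-8 + 128·x + 96·x^2) + (13 - 8·x + 100·x^2 + 96·x^3)·Dx + (-1 + 3·x + 12·x^3 + 16·x^4)·Dx^2  (order 2).
h: a_k = 22, 128, 744, 4096, 20576, 98304, 458368, 2097152, 9438720, 41943040, …
ICs: h(0) = 22, h′(0) = 128.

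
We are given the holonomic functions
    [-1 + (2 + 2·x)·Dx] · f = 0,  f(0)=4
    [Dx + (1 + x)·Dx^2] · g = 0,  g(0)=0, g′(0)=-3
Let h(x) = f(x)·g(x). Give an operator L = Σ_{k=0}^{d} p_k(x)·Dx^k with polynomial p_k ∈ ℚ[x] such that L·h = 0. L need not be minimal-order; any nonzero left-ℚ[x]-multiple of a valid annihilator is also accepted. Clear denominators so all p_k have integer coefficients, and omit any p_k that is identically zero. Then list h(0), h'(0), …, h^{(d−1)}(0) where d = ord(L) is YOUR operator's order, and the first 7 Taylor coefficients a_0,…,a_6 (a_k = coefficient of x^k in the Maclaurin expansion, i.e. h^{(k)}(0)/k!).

f: a_k = 4, 2, -1/2, 1/4, -5/32, 7/64, -21/256, …
g: a_k = 0, -3, 3/2, -1, 3/4, -3/5, 1/2, …
Sym-product of L_f,L_g gives L₀ (≤ ord 2).
L = 1 + (4 + 8·x + 4·x^2)·Dx^2  (order 2).
h: a_k = 0, -12, 0, 1/2, -1/2, 71/160, -31/80, …
ICs: h(0) = 0, h′(0) = -12.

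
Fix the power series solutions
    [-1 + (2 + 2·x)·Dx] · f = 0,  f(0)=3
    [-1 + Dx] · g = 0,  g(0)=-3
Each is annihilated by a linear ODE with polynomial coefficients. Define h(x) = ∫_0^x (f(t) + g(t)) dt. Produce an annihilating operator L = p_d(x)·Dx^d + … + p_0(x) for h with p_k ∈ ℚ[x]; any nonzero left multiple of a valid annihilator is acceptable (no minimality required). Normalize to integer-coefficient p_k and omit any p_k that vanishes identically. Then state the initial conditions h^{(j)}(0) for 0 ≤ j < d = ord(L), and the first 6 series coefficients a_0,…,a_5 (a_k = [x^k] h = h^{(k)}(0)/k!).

f: a_k = 3, 3/2, -3/8, 3/16, -15/128, 21/256, …
g: a_k = -3, -3, -3/2, -1/2, -1/8, -1/40, …
L₀ := lclm(L_f,L_g); ord L₀ ≤ 1+1.
h=∫h₀ ⇒ L = L₀·Dx.
L = (3 + 2·x)·Dx + (-5 - 8·x - 4·x^2)·Dx^2 + (2 + 6·x + 4·x^2)·Dx^3  (order 3).
h: a_k = 0, 0, -3/4, -5/8, -5/64, -31/640, …
ICs: h(0) = 0, h′(0) = 0, h′′(0) = -3/2.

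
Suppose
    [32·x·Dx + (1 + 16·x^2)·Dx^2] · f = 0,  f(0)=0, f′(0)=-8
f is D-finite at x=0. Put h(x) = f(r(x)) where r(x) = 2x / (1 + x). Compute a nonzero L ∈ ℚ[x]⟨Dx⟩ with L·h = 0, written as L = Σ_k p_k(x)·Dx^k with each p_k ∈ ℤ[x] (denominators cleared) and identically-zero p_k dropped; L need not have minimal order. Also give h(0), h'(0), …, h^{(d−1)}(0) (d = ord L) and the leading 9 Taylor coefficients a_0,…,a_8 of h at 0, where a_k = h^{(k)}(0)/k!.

f: a_k = 0, -8, 0, 128/3, 0, -2048/5, 0, 32768/7, 0, …
L₀ from L_f via x↦r, Dx↦r'^{-1}Dx.
L = (2 + 130·x)·Dx + (1 + 2·x + 65·x^2)·Dx^2  (order 2).
h: a_k = 0, -16, 16, 976/3, -1008, -55376/5, 186416/3, 2853776/7, -3742704, …
ICs: h(0) = 0, h′(0) = -16.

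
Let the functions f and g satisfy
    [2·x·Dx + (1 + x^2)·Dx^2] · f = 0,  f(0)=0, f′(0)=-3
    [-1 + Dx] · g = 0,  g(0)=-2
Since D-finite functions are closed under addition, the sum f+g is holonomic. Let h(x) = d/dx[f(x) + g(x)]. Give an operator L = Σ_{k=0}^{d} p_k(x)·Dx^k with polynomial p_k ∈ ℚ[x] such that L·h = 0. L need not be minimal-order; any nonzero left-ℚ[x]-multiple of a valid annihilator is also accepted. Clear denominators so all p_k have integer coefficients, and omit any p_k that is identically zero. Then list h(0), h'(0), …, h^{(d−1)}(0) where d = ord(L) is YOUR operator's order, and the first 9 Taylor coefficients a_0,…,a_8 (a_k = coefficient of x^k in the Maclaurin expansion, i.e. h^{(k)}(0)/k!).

f: a_k = 0, -3, 0, 1, 0, -3/5, 0, 3/7, 0, …
g: a_k = -2, -2, -1, -1/3, -1/12, -1/60, -1/360, -1/2520, -1/20160, …
f+g: L₀ = lclm(L_f,L_g), ord ≤ 2+1.
Differentiate: ansatz ord ≤ ord L₀ ⇒ L.
L = (2 - 4·x - 2·x^2) + (-3 + 3·x + x^2 - x^3)·Dx + (1 + x + x^2 + x^3)·Dx^2  (order 2).
h: a_k = -5, -2, 2, -1/3, -37/12, -1/60, 1079/360, -1/2520, -60481/20160, …
ICs: h(0) = -5, h′(0) = -2.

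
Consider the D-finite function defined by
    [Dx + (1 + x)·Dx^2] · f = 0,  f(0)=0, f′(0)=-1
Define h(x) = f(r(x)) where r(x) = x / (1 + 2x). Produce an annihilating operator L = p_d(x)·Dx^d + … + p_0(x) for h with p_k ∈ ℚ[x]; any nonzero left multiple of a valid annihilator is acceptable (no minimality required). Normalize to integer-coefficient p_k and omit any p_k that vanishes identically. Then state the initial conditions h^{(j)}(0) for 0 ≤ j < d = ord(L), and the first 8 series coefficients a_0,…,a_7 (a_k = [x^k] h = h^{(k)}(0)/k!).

f: a_k = 0, -1, 1/2, -1/3, 1/4, -1/5, 1/6, -1/7, …
L₀ from L_f via x↦r, Dx↦r'^{-1}Dx.
L = (5 + 12·x)·Dx + (1 + 5·x + 6·x^2)·Dx^2  (order 2).
h: a_k = 0, -1, 5/2, -19/3, 65/4, -211/5, 665/6, -2059/7, …
ICs: h(0) = 0, h′(0) = -1.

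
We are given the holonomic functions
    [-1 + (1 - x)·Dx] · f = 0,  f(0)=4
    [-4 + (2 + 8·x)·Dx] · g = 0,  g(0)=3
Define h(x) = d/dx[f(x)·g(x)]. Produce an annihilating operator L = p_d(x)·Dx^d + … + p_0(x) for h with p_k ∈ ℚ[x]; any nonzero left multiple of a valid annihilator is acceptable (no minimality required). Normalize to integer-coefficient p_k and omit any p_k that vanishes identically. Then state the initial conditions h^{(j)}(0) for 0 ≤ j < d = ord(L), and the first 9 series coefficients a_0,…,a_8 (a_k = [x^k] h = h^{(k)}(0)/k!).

f: a_k = 4, 4, 4, 4, 4, 4, 4, 4, 4, …
g: a_k = 3, 6, -6, 12, -30, 84, -252, 792, -2574, …
L₀ := L_f ⊗_s L_g (sym. prod.), ord ≤ 1.
Derive L from L₀ (diff closure).
L = (2 + 36·x + 12·x^2) + (-3 - 11·x + 6·x^2 + 8·x^3)·Dx  (order 1).
h: a_k = 36, 24, 180, -240, 1380, -4392, 17052, -62880, 238140, …
ICs: h(0) = 36.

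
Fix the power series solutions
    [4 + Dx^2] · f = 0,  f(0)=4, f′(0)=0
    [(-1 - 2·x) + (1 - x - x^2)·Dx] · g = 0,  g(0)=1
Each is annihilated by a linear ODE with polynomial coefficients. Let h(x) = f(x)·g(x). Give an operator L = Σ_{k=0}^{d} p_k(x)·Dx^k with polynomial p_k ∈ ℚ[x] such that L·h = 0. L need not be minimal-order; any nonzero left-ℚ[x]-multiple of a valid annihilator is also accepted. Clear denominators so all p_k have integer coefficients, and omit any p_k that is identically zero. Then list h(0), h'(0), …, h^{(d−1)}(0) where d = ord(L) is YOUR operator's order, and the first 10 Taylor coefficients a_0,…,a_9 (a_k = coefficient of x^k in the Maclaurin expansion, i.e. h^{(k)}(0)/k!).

f: a_k = 4, 0, -8, 0, 8/3, 0, -16/45, 0, 8/315, 0, …
g: a_k = 1, 1, 2, 3, 5, 8, 13, 21, 34, 55, …
h₀=f·g: eliminate ⇒ L₀, order ≤ 2·1.
L = (-2 + 4·x + 4·x^2) + (2 + 4·x)·Dx + (-1 + x + x^2)·Dx^2  (order 2).
h: a_k = 4, 4, 0, 4, 20/3, 32/3, 764/45, 1244/45, 4688/105, 22772/315, …
ICs: h(0) = 4, h′(0) = 4.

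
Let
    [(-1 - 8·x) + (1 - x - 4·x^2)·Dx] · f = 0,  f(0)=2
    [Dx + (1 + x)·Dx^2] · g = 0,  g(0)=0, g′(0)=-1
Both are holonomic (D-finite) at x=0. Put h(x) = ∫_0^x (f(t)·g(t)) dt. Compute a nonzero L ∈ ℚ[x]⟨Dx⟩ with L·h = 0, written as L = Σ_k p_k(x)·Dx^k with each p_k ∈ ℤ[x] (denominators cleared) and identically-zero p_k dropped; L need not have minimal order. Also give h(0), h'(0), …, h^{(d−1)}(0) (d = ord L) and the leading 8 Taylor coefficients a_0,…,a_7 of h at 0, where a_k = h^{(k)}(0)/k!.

f: a_k = 2, 2, 10, 18, 58, 130, 362, 882, …
g: a_k = 0, -1, 1/2, -1/3, 1/4, -1/5, 1/6, -1/7, …
h₀=f·g: eliminate ⇒ L₀, order ≤ 1·2.
h=∫₀ˣh₀: take L = L₀·Dx.
L = (9 + 16·x)·Dx + (1 + 19·x + 20·x^2)·Dx^2 + (-1 + 5·x^2 + 4·x^3)·Dx^3  (order 3).
h: a_k = 0, 0, -1, -1/3, -29/12, -79/30, -1567/180, -3137/210, …
ICs: h(0) = 0, h′(0) = 0, h′′(0) = -2.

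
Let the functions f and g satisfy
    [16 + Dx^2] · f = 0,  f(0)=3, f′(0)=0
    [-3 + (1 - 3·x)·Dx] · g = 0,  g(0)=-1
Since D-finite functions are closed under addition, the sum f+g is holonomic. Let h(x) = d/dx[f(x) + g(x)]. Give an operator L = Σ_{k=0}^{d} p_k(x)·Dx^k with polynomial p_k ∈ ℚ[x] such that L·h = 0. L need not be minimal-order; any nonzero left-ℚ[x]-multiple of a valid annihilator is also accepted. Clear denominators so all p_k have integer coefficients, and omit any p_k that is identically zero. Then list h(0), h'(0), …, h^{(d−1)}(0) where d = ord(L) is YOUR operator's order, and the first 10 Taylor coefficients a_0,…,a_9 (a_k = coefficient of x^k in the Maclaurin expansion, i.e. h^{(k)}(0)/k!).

L = (5952 - 4608·x + 6912·x^2) + (-560 + 2448·x - 3456·x^2 + 3456·x^3)·Dx + (372 - 288·x + 432·x^2)·Dx^2 + (-35 + 153·x - 216·x^2 + 216·x^3)·Dx^3  (order 3).
h: a_k = -3, -66, -81, -196, -1215, -22382/5, -15309, -5507144/105, -177147, -558021242/945, …
ICs: h(0) = -3, h′(0) = -66, h′′(0) = -162.

f: a_k = 3, 0, -24, 0, 32, 0, -256/15, 0, 512/105, 0, …
g: a_k = -1, -3, -9, -27, -81, -243, -729, -2187, -6561, -19683, …
Sum ⇒ L₀ = lclm(L_f,L_g) in ℚ(x)⟨Dx⟩.
h=h₀': d/dx-closure on L₀ ⇒ L.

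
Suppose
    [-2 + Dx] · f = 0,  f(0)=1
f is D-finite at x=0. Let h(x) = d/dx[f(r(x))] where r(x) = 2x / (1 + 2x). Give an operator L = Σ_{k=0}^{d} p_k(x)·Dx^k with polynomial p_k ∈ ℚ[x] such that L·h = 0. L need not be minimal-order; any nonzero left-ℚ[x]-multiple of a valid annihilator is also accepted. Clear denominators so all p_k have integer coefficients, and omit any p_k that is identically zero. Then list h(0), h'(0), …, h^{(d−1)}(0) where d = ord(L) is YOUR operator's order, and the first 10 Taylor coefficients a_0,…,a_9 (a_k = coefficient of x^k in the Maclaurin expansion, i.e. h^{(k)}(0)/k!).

f: a_k = 1, 2, 2, 4/3, 2/3, 4/15, 4/45, 8/315, 2/315, 4/2835, …
h₀=f(r): pull back L_f along r ⇒ L₀.
Differentiate: ansatz ord ≤ ord L₀ ⇒ L.
L = -8·x + (-1 - 4·x - 4·x^2)·Dx  (order 1).
h: a_k = 4, 0, -16, 128/3, -64, 512/15, 1280/9, -65536/105, 72704/45, -9207808/2835, …
ICs: h(0) = 4.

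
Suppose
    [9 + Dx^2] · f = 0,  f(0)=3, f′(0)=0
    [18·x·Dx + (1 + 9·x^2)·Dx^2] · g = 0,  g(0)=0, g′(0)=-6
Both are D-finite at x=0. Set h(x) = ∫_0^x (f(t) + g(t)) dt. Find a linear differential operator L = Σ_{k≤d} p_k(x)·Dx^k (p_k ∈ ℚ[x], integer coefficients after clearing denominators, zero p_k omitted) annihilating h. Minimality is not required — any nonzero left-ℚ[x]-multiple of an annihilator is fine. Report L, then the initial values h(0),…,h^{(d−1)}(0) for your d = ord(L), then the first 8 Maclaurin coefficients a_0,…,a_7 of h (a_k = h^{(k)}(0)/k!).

L = (-1782·x + 20412·x^3 + 13122·x^5)·Dx^2 + (-9 + 567·x^2 + 6561·x^4 + 6561·x^6)·Dx^3 + (-198·x + 2268·x^3 + 1458·x^5)·Dx^4 + (-1 + 63·x^2 + 729·x^4 + 729·x^6)·Dx^5  (order 5).
h: a_k = 0, 3, -3, -9/2, 9/2, 81/40, -81/5, -243/560, …
ICs: h(0) = 0, h′(0) = 3, h′′(0) = -6, h′′′(0) = -27, h′′′′(0) = 108.

f: a_k = 3, 0, -27/2, 0, 81/8, 0, -243/80, 0, …
g: a_k = 0, -6, 0, 18, 0, -486/5, 0, 4374/7, …
h₀=f+g: left-lcm gives L₀, ord ≤ 4.
h=∫h₀ ⇒ L = L₀·Dx.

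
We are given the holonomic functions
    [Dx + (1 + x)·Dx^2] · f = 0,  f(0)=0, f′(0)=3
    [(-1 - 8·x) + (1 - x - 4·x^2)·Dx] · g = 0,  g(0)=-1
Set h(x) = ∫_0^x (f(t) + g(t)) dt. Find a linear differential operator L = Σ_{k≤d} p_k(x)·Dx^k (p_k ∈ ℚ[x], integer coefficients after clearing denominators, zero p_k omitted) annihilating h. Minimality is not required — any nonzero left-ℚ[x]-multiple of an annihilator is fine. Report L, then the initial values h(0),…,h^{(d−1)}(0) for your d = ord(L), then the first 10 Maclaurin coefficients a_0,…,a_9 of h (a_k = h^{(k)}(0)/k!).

L = (-74 - 562·x - 1120·x^2 - 1728·x^3 - 768·x^4)·Dx^2 + (-52 - 576·x - 1636·x^2 - 3264·x^3 - 3488·x^4 - 1280·x^5)·Dx^3 + (11 + 41·x + 53·x^2 - 185·x^3 - 704·x^4 - 752·x^5 - 256·x^6)·Dx^4  (order 4).
h: a_k = 0, -1, 1, -13/6, -2, -119/20, -161/15, -363/14, -771/14, -9323/72, …
ICs: h(0) = 0, h′(0) = -1, h′′(0) = 2, h′′′(0) = -13.

f: a_k = 0, 3, -3/2, 1, -3/4, 3/5, -1/2, 3/7, -3/8, 1/3, …
g: a_k = -1, -1, -5, -9, -29, -65, -181, -441, -1165, -2929, …
Sum ⇒ L₀ = lclm(L_f,L_g) in ℚ(x)⟨Dx⟩.
h=∫h₀ ⇒ L = L₀·Dx.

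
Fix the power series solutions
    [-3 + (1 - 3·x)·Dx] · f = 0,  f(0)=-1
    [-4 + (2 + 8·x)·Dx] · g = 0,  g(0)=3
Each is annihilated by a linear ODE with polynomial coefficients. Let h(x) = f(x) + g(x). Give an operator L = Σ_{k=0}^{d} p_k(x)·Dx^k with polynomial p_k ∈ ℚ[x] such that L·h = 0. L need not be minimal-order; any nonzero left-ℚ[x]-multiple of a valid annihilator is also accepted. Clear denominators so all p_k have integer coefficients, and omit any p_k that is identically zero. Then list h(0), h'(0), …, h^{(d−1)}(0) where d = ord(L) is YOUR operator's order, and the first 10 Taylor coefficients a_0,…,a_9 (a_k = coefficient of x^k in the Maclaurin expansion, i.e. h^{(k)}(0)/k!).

L = (-48 - 108·x) + (22 + 120·x + 324·x^2)·Dx + (-1 - 19·x - 6·x^2 + 216·x^3)·Dx^2  (order 2).
h: a_k = 2, 3, -15, -15, -111, -159, -981, -1395, -9135, -11103, …
ICs: h(0) = 2, h′(0) = 3.

f: a_k = -1, -3, -9, -27, -81, -243, -729, -2187, -6561, -19683, …
g: a_k = 3, 6, -6, 12, -30, 84, -252, 792, -2574, 8580, …
h₀=f+g: left-lcm gives L₀, ord ≤ 2.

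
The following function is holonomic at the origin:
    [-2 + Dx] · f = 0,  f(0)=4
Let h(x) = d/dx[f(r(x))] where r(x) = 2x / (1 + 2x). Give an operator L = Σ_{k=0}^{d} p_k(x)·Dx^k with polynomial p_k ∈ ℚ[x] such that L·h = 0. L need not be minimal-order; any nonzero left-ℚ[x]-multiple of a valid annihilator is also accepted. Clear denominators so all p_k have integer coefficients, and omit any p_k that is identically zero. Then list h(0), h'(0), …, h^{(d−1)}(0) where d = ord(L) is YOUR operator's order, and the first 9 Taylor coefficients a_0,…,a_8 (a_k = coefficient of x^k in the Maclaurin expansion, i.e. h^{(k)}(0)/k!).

f: a_k = 4, 8, 8, 16/3, 8/3, 16/15, 16/45, 32/315, 8/315, …
Change of var in L_f (x↦r) gives L₀.
Derive L from L₀ (diff closure).
L = -8·x + (-1 - 4·x - 4·x^2)·Dx  (order 1).
h: a_k = 16, 0, -64, 512/3, -256, 2048/15, 5120/9, -262144/105, 290816/45, …
ICs: h(0) = 16.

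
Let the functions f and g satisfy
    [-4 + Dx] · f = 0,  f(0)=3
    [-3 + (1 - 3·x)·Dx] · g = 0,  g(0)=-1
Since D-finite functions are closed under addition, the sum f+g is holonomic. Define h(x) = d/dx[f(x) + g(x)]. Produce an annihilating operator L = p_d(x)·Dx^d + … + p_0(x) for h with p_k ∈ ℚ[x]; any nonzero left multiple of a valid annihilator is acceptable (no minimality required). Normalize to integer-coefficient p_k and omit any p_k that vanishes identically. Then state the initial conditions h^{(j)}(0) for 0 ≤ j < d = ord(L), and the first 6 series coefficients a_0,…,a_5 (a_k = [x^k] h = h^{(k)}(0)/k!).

L = (60 + 144·x) + (-19 - 48·x + 72·x^2)·Dx + (1 + 3·x - 18·x^2)·Dx^2  (order 2).
h: a_k = 9, 30, 15, -196, -1087, -21358/5, …
ICs: h(0) = 9, h′(0) = 30.

f: a_k = 3, 12, 24, 32, 32, 128/5, …
g: a_k = -1, -3, -9, -27, -81, -243, …
L₀ := lclm(L_f,L_g); ord L₀ ≤ 1+1.
Differentiate: ansatz ord ≤ ord L₀ ⇒ L.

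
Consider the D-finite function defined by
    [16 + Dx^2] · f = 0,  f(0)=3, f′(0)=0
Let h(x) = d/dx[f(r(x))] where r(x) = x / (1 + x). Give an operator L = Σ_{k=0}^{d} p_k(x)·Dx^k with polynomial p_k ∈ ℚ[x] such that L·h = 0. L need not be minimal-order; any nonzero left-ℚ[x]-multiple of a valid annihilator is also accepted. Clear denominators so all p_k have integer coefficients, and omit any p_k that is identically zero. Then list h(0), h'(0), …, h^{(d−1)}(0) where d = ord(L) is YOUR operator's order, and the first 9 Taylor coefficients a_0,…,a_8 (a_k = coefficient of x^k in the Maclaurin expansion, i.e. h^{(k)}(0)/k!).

L = (22 + 12·x + 6·x^2) + (6 + 18·x + 18·x^2 + 6·x^3)·Dx + (1 + 4·x + 6·x^2 + 4·x^3 + x^4)·Dx^2  (order 2).
h: a_k = 0, -48, 144, -160, -160, 5488/5, -13776/5, 100544/21, -215232/35, …
ICs: h(0) = 0, h′(0) = -48.

f: a_k = 3, 0, -24, 0, 32, 0, -256/15, 0, 512/105, …
L₀ from L_f via x↦r, Dx↦r'^{-1}Dx.
h=h₀': d/dx-closure on L₀ ⇒ L.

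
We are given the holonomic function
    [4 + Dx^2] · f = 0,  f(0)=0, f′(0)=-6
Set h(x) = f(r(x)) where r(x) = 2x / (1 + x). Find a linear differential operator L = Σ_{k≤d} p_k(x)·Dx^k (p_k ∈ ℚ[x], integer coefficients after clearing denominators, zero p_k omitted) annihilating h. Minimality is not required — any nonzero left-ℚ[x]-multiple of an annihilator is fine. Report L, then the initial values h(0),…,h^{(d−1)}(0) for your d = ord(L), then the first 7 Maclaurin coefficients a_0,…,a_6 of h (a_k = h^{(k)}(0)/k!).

L = 16 + (2 + 6·x + 6·x^2 + 2·x^3)·Dx + (1 + 4·x + 6·x^2 + 4·x^3 + x^4)·Dx^2  (order 2).
h: a_k = 0, -12, 12, 20, -84, 772/5, -180, …
ICs: h(0) = 0, h′(0) = -12.

f: a_k = 0, -6, 0, 4, 0, -4/5, 0, …
Change of var in L_f (x↦r) gives L₀.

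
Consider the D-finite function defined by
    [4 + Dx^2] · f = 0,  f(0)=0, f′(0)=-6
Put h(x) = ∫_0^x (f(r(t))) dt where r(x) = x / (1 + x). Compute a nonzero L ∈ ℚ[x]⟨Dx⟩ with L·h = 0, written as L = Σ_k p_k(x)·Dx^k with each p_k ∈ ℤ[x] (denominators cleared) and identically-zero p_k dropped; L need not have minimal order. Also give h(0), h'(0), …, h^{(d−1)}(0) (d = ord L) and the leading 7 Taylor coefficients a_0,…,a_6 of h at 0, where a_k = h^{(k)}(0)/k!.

f: a_k = 0, -6, 0, 4, 0, -4/5, 0, …
L₀ from L_f via x↦r, Dx↦r'^{-1}Dx.
∫: right-multiply L₀ by Dx.
L = 4·Dx + (2 + 6·x + 6·x^2 + 2·x^3)·Dx^2 + (1 + 4·x + 6·x^2 + 4·x^3 + x^4)·Dx^3  (order 3).
h: a_k = 0, 0, -3, 2, -1/2, -6/5, 43/15, …
ICs: h(0) = 0, h′(0) = 0, h′′(0) = -6.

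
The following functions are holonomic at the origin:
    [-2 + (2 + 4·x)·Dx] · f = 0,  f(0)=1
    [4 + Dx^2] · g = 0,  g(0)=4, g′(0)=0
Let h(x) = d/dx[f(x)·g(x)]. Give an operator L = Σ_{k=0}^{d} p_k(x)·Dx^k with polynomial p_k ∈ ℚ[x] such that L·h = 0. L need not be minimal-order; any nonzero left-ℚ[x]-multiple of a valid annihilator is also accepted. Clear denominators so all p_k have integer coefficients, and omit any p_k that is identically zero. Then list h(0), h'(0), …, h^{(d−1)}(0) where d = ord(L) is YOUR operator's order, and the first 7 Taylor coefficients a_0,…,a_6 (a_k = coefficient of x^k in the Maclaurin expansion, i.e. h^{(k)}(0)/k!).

L = (53 + 288·x + 544·x^2 + 512·x^3 + 256·x^4) + (-2 - 36·x - 96·x^2 - 64·x^3)·Dx + (7 + 44·x + 108·x^2 + 128·x^3 + 64·x^4)·Dx^2  (order 2).
h: a_k = 4, -20, -18, 50/3, 65/6, -349/30, 2807/180, …
ICs: h(0) = 4, h′(0) = -20.

f: a_k = 1, 1, -1/2, 1/2, -5/8, 7/8, -21/16, …
g: a_k = 4, 0, -8, 0, 8/3, 0, -16/45, …
L₀ := L_f ⊗_s L_g (sym. prod.), ord ≤ 2.
h₀' ⇒ L via d/dx closure of L₀.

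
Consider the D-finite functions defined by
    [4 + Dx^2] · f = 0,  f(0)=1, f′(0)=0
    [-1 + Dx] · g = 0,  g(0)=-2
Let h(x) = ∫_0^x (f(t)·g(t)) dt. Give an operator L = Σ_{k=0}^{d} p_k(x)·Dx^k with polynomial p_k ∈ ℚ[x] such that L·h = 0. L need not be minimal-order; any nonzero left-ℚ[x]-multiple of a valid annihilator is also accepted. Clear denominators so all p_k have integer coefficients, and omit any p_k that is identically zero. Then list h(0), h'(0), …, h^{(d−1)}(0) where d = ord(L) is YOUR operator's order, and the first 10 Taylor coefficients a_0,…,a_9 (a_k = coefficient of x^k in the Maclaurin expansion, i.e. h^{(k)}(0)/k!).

f: a_k = 1, 0, -2, 0, 2/3, 0, -4/45, 0, 2/315, 0, …
g: a_k = -2, -2, -1, -1/3, -1/12, -1/60, -1/360, -1/2520, -1/20160, -1/181440, …
Product ⇒ symmetric product L₀, ord ≤ 2.
∫: right-multiply L₀ by Dx.
L = 5·Dx - 2·Dx^2 + Dx^3  (order 3).
h: a_k = 0, -2, -1, 1, 11/12, 7/60, -41/360, -13/280, -29/20160, 527/181440, …
ICs: h(0) = 0, h′(0) = -2, h′′(0) = -2.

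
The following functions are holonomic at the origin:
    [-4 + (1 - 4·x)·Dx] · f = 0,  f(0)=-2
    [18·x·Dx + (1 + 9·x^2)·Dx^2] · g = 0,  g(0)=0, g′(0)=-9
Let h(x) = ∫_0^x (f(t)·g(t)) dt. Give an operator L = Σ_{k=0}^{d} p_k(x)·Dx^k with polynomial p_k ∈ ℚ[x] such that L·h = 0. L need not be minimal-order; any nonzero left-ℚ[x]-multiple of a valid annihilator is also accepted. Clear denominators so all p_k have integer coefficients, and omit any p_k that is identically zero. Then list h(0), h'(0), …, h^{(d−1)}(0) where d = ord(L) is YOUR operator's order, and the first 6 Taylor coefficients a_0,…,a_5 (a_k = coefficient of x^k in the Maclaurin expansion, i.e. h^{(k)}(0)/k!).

f: a_k = -2, -8, -32, -128, -512, -2048, …
g: a_k = 0, -9, 0, 27, 0, -729/5, …
h₀=f·g: eliminate ⇒ L₀, order ≤ 1·2.
Integrate: L := L₀·Dx.
L = 72·x·Dx + (8 - 18·x + 144·x^2)·Dx^2 + (-1 + 4·x - 9·x^2 + 36·x^3)·Dx^3  (order 3).
h: a_k = 0, 0, 9, 24, 117/2, 936/5, …
ICs: h(0) = 0, h′(0) = 0, h′′(0) = 18.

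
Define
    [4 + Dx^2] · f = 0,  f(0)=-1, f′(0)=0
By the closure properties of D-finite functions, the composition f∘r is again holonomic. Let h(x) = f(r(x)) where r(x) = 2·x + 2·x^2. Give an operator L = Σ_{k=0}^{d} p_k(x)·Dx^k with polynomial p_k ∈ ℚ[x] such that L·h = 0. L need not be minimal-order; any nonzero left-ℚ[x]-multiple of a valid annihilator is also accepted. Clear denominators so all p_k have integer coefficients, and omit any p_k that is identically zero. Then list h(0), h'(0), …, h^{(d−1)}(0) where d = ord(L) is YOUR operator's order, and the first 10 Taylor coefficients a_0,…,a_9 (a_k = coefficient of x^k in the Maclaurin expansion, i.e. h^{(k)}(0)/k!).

L = (16 + 96·x + 192·x^2 + 128·x^3) - 2·Dx + (1 + 2·x)·Dx^2  (order 2).
h: a_k = -1, 0, 8, 16, -8/3, -128/3, -2624/45, -128/15, 23008/315, 31744/315, …
ICs: h(0) = -1, h′(0) = 0.

f: a_k = -1, 0, 2, 0, -2/3, 0, 4/45, 0, -2/315, 0, …
Change of var in L_f (x↦r) gives L₀.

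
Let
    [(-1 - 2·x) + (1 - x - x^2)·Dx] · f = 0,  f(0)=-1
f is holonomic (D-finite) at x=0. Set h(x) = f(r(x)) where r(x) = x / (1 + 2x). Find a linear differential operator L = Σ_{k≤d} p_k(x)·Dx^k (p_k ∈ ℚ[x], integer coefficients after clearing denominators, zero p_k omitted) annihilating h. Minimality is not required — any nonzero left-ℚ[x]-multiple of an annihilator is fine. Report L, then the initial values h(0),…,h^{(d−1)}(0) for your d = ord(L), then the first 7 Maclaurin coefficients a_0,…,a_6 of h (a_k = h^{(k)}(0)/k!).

L = (-1 - 4·x) + (1 + 5·x + 7·x^2 + 2·x^3)·Dx  (order 1).
h: a_k = -1, -1, 0, 1, -3, 8, -21, …
ICs: h(0) = -1.

f: a_k = -1, -1, -2, -3, -5, -8, -13, …
Substitute x→r, Dx→(1/r')Dx; clear ⇒ L₀.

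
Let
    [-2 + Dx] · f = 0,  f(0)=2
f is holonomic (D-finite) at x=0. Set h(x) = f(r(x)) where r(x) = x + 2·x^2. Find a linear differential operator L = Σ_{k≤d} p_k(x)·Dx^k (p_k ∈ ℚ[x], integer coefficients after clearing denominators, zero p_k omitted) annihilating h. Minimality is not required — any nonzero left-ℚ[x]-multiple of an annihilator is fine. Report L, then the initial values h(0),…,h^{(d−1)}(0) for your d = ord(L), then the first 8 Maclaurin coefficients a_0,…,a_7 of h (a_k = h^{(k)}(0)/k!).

f: a_k = 2, 4, 4, 8/3, 4/3, 8/15, 8/45, 16/315, …
f∘r: x↦r, Dx↦Dx/r' in L_f ⇒ L₀.
L = (-2 - 8·x) + Dx  (order 1).
h: a_k = 2, 4, 12, 56/3, 100/3, 216/5, 2648/45, 20848/315, …
ICs: h(0) = 2.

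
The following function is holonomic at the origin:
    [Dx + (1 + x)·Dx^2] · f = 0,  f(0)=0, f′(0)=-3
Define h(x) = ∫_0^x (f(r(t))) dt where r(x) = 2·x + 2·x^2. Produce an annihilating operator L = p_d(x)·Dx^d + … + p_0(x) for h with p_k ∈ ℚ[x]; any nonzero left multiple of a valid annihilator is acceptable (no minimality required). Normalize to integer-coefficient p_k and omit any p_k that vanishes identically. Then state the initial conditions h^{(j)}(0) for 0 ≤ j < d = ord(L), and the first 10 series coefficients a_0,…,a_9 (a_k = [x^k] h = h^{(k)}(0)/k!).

f: a_k = 0, -3, 3/2, -1, 3/4, -3/5, 1/2, -3/7, 3/8, -1/3, …
f∘r: x↦r, Dx↦Dx/r' in L_f ⇒ L₀.
h=∫h₀ ⇒ L = L₀·Dx.
L = (4·x + 4·x^2)·Dx^2 + (1 + 4·x + 6·x^2 + 4·x^3)·Dx^3  (order 3).
h: a_k = 0, 0, -3, 0, 1, -6/5, 4/5, 0, -6/7, 4/3, …
ICs: h(0) = 0, h′(0) = 0, h′′(0) = -6.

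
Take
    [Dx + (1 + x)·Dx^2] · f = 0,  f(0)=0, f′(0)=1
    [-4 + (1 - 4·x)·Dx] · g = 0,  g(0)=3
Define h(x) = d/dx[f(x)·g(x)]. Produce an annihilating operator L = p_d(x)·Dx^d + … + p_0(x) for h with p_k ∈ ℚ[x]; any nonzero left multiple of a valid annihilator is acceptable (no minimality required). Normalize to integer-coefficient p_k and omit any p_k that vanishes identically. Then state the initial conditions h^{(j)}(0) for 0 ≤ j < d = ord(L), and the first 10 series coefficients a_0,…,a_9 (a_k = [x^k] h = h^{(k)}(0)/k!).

L = 16 + (10 + 20·x)·Dx + (-1 + 3·x + 4·x^2)·Dx^2  (order 2).
h: a_k = 3, 21, 129, 685, 3428, 82257/5, 383881/5, 12284087/35, 110556993/70, 147409261/21, …
ICs: h(0) = 3, h′(0) = 21.

f: a_k = 0, 1, -1/2, 1/3, -1/4, 1/5, -1/6, 1/7, -1/8, 1/9, …
g: a_k = 3, 12, 48, 192, 768, 3072, 12288, 49152, 196608, 786432, …
h₀=f·g: eliminate ⇒ L₀, order ≤ 2·1.
h=h₀': d/dx-closure on L₀ ⇒ L.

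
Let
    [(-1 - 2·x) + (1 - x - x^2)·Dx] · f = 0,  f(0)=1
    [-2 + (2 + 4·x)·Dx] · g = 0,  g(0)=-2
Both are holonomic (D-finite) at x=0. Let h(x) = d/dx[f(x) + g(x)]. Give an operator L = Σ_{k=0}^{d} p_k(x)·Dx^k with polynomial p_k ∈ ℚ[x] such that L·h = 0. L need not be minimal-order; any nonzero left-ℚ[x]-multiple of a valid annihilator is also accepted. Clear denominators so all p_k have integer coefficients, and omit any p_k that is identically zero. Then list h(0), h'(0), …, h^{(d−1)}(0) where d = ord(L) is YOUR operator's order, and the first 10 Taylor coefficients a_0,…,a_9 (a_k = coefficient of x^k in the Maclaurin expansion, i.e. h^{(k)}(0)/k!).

L = (-6 - 18·x - 24·x^2 - 12·x^3 - 6·x^4) + (-3 - 24·x - 63·x^2 - 72·x^3 - 45·x^4 - 18·x^5)·Dx + (1 + 4·x + 3·x^2 - 6·x^3 - 13·x^4 - 12·x^5 - 4·x^6)·Dx^2  (order 2).
h: a_k = -1, 6, 6, 25, 125/4, 375/4, 945/8, 2605/8, 25245/64, 69115/64, …
ICs: h(0) = -1, h′(0) = 6.

f: a_k = 1, 1, 2, 3, 5, 8, 13, 21, 34, 55, …
g: a_k = -2, -2, 1, -1, 5/4, -7/4, 21/8, -33/8, 429/64, -715/64, …
Weyl lclm of L_f,L_g ⇒ L₀ (ord ≤ 2).
Differentiate: ansatz ord ≤ ord L₀ ⇒ L.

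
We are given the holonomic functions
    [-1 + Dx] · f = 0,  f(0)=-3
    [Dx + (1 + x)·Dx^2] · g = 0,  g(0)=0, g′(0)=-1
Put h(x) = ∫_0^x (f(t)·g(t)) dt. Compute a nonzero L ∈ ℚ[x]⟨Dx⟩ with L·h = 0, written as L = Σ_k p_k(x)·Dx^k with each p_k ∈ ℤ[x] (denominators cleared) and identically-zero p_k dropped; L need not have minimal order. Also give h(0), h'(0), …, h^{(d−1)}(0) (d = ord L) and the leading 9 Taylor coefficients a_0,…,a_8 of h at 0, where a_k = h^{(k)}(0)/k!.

L = x·Dx + (-1 - 2·x)·Dx^2 + (1 + x)·Dx^3  (order 3).
h: a_k = 0, 0, 3/2, 1/2, 1/4, 0, 3/80, -1/48, 23/1344, …
ICs: h(0) = 0, h′(0) = 0, h′′(0) = 3.

f: a_k = -3, -3, -3/2, -1/2, -1/8, -1/40, -1/240, -1/1680, -1/13440, …
g: a_k = 0, -1, 1/2, -1/3, 1/4, -1/5, 1/6, -1/7, 1/8, …
Product ⇒ symmetric product L₀, ord ≤ 2.
∫: right-multiply L₀ by Dx.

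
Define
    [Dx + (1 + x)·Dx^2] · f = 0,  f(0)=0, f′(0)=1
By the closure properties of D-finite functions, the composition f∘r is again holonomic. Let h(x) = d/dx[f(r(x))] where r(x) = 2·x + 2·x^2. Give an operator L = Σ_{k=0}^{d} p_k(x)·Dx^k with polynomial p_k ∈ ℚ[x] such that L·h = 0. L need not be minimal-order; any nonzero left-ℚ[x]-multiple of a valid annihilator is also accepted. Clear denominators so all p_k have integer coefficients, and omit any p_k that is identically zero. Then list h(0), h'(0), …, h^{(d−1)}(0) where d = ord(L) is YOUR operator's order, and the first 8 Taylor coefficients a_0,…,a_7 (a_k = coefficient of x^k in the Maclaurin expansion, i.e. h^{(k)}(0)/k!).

L = (4·x + 4·x^2) + (1 + 4·x + 6·x^2 + 4·x^3)·Dx  (order 1).
h: a_k = 2, 0, -4, 8, -8, 0, 16, -32, …
ICs: h(0) = 2.

f: a_k = 0, 1, -1/2, 1/3, -1/4, 1/5, -1/6, 1/7, …
Substitute x→r, Dx→(1/r')Dx; clear ⇒ L₀.
h=h₀': d/dx-closure on L₀ ⇒ L.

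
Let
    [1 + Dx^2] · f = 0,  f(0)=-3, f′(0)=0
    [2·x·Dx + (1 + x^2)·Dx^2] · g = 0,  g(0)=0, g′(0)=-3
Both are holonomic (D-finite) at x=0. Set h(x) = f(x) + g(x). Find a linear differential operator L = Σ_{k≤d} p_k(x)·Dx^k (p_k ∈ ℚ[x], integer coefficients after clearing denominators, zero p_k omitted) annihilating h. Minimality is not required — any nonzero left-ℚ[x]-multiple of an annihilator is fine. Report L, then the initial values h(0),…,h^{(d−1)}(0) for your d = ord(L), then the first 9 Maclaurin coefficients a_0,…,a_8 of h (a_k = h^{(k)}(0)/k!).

L = (-22·x + 28·x^3 + 2·x^5)·Dx + (-1 + 7·x^2 + 9·x^4 + x^6)·Dx^2 + (-22·x + 28·x^3 + 2·x^5)·Dx^3 + (-1 + 7·x^2 + 9·x^4 + x^6)·Dx^4  (order 4).
h: a_k = -3, -3, 3/2, 1, -1/8, -3/5, 1/240, 3/7, -1/13440, …
ICs: h(0) = -3, h′(0) = -3, h′′(0) = 3, h′′′(0) = 6.

f: a_k = -3, 0, 3/2, 0, -1/8, 0, 1/240, 0, -1/13440, …
g: a_k = 0, -3, 0, 1, 0, -3/5, 0, 3/7, 0, …
Weyl lclm of L_f,L_g ⇒ L₀ (ord ≤ 4).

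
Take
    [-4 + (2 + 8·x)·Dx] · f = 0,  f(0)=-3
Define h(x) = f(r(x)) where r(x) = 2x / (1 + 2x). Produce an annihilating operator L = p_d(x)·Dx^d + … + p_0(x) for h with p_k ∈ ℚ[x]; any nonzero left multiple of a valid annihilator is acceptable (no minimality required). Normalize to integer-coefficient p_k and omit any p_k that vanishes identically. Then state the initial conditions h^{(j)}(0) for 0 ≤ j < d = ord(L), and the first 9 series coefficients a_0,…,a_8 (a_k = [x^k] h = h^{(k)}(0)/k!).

L = -4 + (1 + 12·x + 20·x^2)·Dx  (order 1).
h: a_k = -3, -12, 48, -240, 1440, -9792, 72192, -561408, 4531200, …
ICs: h(0) = -3.

f: a_k = -3, -6, 6, -12, 30, -84, 252, -792, 2574, …
f∘r: x↦r, Dx↦Dx/r' in L_f ⇒ L₀.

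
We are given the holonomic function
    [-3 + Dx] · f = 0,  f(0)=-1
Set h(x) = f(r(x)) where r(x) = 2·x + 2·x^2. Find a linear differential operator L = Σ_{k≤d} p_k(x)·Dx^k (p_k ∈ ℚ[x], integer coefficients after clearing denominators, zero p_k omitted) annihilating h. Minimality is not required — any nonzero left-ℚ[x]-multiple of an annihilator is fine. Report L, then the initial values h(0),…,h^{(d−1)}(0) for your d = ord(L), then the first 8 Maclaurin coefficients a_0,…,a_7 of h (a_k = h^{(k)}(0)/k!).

L = (-6 - 12·x) + Dx  (order 1).
h: a_k = -1, -6, -24, -72, -180, -1944/5, -3744/5, -45792/35, …
ICs: h(0) = -1.

f: a_k = -1, -3, -9/2, -9/2, -27/8, -81/40, -81/80, -243/560, …
Substitute x→r, Dx→(1/r')Dx; clear ⇒ L₀.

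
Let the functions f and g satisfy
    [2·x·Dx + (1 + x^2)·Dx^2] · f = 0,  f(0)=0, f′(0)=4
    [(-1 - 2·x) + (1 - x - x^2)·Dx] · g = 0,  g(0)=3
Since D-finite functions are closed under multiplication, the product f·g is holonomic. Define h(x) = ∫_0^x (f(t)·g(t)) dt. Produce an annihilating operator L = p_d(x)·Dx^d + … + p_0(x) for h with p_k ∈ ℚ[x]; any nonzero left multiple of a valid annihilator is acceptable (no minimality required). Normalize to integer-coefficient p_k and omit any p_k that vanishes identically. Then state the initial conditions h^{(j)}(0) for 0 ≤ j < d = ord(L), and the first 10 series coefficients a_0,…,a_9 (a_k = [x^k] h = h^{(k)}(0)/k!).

f: a_k = 0, 4, 0, -4/3, 0, 4/5, 0, -4/7, 0, 4/9, …
g: a_k = 3, 3, 6, 9, 15, 24, 39, 63, 102, 165, …
f·g: L₀ = L_f ⊗_s L_g, ord ≤ 2·1.
h=∫h₀ ⇒ L = L₀·Dx.
L = (2 + 2·x + 6·x^2)·Dx + (2 + 2·x + 4·x^2 + 6·x^3)·Dx^2 + (-1 + x + x^3 + x^4)·Dx^3  (order 3).
h: a_k = 0, 0, 6, 4, 5, 32/5, 136/15, 432/35, 1217/70, 7892/315, …
ICs: h(0) = 0, h′(0) = 0, h′′(0) = 12.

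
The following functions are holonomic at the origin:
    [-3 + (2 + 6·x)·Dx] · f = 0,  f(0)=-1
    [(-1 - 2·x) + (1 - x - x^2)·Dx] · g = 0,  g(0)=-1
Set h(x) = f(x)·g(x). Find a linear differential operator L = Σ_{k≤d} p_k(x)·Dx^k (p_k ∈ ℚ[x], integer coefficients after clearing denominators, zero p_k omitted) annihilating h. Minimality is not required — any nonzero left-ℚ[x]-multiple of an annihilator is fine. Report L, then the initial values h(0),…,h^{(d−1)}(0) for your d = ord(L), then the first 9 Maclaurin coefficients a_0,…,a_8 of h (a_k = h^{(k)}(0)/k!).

L = (5 + 7·x + 9·x^2) + (-2 - 4·x + 8·x^2 + 6·x^3)·Dx  (order 1).
h: a_k = 1, 5/2, 19/8, 105/16, 739/128, 4859/256, 10039/1024, 131121/2048, -395485/32768, …
ICs: h(0) = 1.

f: a_k = -1, -3/2, 9/8, -27/16, 405/128, -1701/256, 15309/1024, -72171/2048, 2814669/32768, …
g: a_k = -1, -1, -2, -3, -5, -8, -13, -21, -34, …
h₀=f·g: eliminate ⇒ L₀, order ≤ 1·1.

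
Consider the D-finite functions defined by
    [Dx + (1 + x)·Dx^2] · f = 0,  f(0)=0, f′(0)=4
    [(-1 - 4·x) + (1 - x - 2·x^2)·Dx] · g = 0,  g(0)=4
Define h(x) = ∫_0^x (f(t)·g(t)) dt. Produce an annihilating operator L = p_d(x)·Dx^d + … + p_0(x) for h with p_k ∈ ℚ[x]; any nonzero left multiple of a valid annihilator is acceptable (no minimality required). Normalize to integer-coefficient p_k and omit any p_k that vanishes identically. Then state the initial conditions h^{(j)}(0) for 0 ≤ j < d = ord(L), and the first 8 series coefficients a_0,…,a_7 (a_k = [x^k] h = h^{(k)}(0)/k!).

f: a_k = 0, 4, -2, 4/3, -1, 4/5, -2/3, 4/7, …
g: a_k = 4, 4, 12, 20, 44, 84, 172, 340, …
f·g: L₀ = L_f ⊗_s L_g, ord ≤ 2·1.
Integrate: L := L₀·Dx.
L = (5 + 8·x)·Dx + (1 + 11·x + 10·x^2)·Dx^2 + (-1 + 3·x^2 + 2·x^3)·Dx^3  (order 3).
h: a_k = 0, 0, 8, 8/3, 34/3, 172/15, 126/5, 188/5, …
ICs: h(0) = 0, h′(0) = 0, h′′(0) = 16.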